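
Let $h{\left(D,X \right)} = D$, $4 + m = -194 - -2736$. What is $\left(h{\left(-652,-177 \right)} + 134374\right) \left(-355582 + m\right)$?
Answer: $-47209749768$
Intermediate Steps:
$m = 2538$ ($m = -4 - -2542 = -4 + \left(-194 + 2736\right) = -4 + 2542 = 2538$)
$\left(h{\left(-652,-177 \right)} + 134374\right) \left(-355582 + m\right) = \left(-652 + 134374\right) \left(-355582 + 2538\right) = 133722 \left(-353044\right) = -47209749768$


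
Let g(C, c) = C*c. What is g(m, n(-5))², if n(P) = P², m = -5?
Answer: 15625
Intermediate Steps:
g(m, n(-5))² = (-5*(-5)²)² = (-5*25)² = (-125)² = 15625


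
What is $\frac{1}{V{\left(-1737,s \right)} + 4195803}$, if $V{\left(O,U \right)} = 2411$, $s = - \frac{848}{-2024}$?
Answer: $\frac{1}{4198214} \approx 2.382 \cdot 10^{-7}$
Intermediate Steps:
$s = \frac{106}{253}$ ($s = \left(-848\right) \left(- \frac{1}{2024}\right) = \frac{106}{253} \approx 0.41897$)
$\frac{1}{V{\left(-1737,s \right)} + 4195803} = \frac{1}{2411 + 4195803} = \frac{1}{4198214}$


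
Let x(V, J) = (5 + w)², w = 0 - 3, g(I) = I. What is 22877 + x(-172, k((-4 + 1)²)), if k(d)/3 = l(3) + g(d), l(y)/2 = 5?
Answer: 22881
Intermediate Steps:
w = -3
l(y) = 10 (l(y) = 2*5 = 10)
k(d) = 30 + 3*d (k(d) = 3*(10 + d) = 30 + 3*d)
x(V, J) = 4 (x(V, J) = (5 - 3)² = 2² = 4)
22877 + x(-172, k((-4 + 1)²)) = 22877 + 4 = 22881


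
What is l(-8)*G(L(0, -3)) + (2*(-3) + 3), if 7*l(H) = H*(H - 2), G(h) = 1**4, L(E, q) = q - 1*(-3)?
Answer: 59/7 ≈ 8.4286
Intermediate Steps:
L(E, q) = 3 + q (L(E, q) = q + 3 = 3 + q)
G(h) = 1
l(H) = H*(-2 + H)/7 (l(H) = (H*(H - 2))/7 = (H*(-2 + H))/7 = H*(-2 + H)/7)
l(-8)*G(L(0, -3)) + (2*(-3) + 3) = ((1/7)*(-8)*(-2 - 8))*1 + (2*(-3) + 3) = ((1/7)*(-8)*(-10))*1 + (-6 + 3) = (80/7)*1 - 3 = 80/7 - 3 = 59/7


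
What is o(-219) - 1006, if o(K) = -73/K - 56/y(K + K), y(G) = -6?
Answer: -2989/3 ≈ -996.33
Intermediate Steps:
o(K) = 28/3 - 73/K (o(K) = -73/K - 56/(-6) = -73/K - 56*(-1/6) = -73/K + 28/3 = 28/3 - 73/K)
o(-219) - 1006 = (28/3 - 73/(-219)) - 1006 = (28/3 - 73*(-1/219)) - 1006 = (28/3 + 1/3) - 1006 = 29/3 - 1006 = -2989/3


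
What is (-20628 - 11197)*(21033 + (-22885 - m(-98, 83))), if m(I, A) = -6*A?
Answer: 43091050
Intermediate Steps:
(-20628 - 11197)*(21033 + (-22885 - m(-98, 83))) = (-20628 - 11197)*(21033 + (-22885 - (-6)*83)) = -31825*(21033 + (-22885 - 1*(-498))) = -31825*(21033 + (-22885 + 498)) = -31825*(21033 - 22387) = -31825*(-1354) = 43091050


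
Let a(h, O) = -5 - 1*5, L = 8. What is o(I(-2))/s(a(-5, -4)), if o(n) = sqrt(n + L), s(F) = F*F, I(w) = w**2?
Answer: sqrt(3)/50 ≈ 0.034641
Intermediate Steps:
a(h, O) = -10 (a(h, O) = -5 - 5 = -10)
s(F) = F**2
o(n) = sqrt(8 + n) (o(n) = sqrt(n + 8) = sqrt(8 + n))
o(I(-2))/s(a(-5, -4)) = sqrt(8 + (-2)**2)/((-10)**2) = sqrt(8 + 4)/100 = sqrt(12)*(1/100) = (2*sqrt(3))*(1/100) = sqrt(3)/50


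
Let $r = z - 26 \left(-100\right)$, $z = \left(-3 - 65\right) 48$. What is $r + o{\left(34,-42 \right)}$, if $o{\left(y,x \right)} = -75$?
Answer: $-739$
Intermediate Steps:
$z = -3264$ ($z = \left(-68\right) 48 = -3264$)
$r = -664$ ($r = -3264 - 26 \left(-100\right) = -3264 - -2600 = -3264 + 2600 = -664$)
$r + o{\left(34,-42 \right)} = -664 - 75 = -739$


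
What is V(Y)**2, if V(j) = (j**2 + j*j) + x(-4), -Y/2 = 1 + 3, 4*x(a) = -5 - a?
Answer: 261121/16 ≈ 16320.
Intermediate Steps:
x(a) = -5/4 - a/4 (x(a) = (-5 - a)/4 = -5/4 - a/4)
Y = -8 (Y = -2*(1 + 3) = -2*4 = -8)
V(j) = -1/4 + 2*j**2 (V(j) = (j**2 + j*j) + (-5/4 - 1/4*(-4)) = (j**2 + j**2) + (-5/4 + 1) = 2*j**2 - 1/4 = -1/4 + 2*j**2)
V(Y)**2 = (-1/4 + 2*(-8)**2)**2 = (-1/4 + 2*64)**2 = (-1/4 + 128)**2 = (511/4)**2 = 261121/16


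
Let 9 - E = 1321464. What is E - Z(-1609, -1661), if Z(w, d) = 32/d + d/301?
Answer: -660673194702/499961 ≈ -1.3215e+6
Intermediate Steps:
Z(w, d) = 32/d + d/301 (Z(w, d) = 32/d + d*(1/301) = 32/d + d/301)
E = -1321455 (E = 9 - 1*1321464 = 9 - 1321464 = -1321455)
E - Z(-1609, -1661) = -1321455 - (32/(-1661) + (1/301)*(-1661)) = -1321455 - (32*(-1/1661) - 1661/301) = -1321455 - (-32/1661 - 1661/301) = -1321455 - 1*(-2768553/499961) = -1321455 + 2768553/499961 = -660673194702/499961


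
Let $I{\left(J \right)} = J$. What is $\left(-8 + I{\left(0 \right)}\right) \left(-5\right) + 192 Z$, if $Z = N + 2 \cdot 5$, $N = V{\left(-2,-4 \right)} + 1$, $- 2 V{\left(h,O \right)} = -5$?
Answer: $2632$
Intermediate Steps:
$V{\left(h,O \right)} = \frac{5}{2}$ ($V{\left(h,O \right)} = \left(- \frac{1}{2}\right) \left(-5\right) = \frac{5}{2}$)
$N = \frac{7}{2}$ ($N = \frac{5}{2} + 1 = \frac{7}{2} \approx 3.5$)
$Z = \frac{27}{2}$ ($Z = \frac{7}{2} + 2 \cdot 5 = \frac{7}{2} + 10 = \frac{27}{2} \approx 13.5$)
$\left(-8 + I{\left(0 \right)}\right) \left(-5\right) + 192 Z = \left(-8 + 0\right) \left(-5\right) + 192 \cdot \frac{27}{2} = \left(-8\right) \left(-5\right) + 2592 = 40 + 2592 = 2632$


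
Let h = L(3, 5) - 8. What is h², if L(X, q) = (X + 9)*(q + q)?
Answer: 12544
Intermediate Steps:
L(X, q) = 2*q*(9 + X) (L(X, q) = (9 + X)*(2*q) = 2*q*(9 + X))
h = 112 (h = 2*5*(9 + 3) - 8 = 2*5*12 - 8 = 120 - 8 = 112)
h² = 112² = 12544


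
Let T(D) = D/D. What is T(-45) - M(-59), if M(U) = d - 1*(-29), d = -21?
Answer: -7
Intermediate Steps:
T(D) = 1
M(U) = 8 (M(U) = -21 - 1*(-29) = -21 + 29 = 8)
T(-45) - M(-59) = 1 - 1*8 = 1 - 8 = -7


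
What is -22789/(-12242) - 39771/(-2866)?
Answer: 138047464/8771393 ≈ 15.738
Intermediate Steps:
-22789/(-12242) - 39771/(-2866) = -22789*(-1/12242) - 39771*(-1/2866) = 22789/12242 + 39771/2866 = 138047464/8771393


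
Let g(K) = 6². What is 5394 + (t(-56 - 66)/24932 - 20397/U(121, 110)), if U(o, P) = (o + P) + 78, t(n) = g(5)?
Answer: 3420565366/641999 ≈ 5328.0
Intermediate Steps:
g(K) = 36
t(n) = 36
U(o, P) = 78 + P + o (U(o, P) = (P + o) + 78 = 78 + P + o)
5394 + (t(-56 - 66)/24932 - 20397/U(121, 110)) = 5394 + (36/24932 - 20397/(78 + 110 + 121)) = 5394 + (36*(1/24932) - 20397/309) = 5394 + (9/6233 - 20397*1/309) = 5394 + (9/6233 - 6799/103) = 5394 - 42377240/641999 = 3420565366/641999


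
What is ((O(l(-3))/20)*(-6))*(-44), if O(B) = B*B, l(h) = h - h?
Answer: 0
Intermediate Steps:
l(h) = 0
O(B) = B**2
((O(l(-3))/20)*(-6))*(-44) = ((0**2/20)*(-6))*(-44) = ((0*(1/20))*(-6))*(-44) = (0*(-6))*(-44) = 0*(-44) = 0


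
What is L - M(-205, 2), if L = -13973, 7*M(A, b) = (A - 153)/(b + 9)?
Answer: -1075563/77 ≈ -13968.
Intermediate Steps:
M(A, b) = (-153 + A)/(7*(9 + b)) (M(A, b) = ((A - 153)/(b + 9))/7 = ((-153 + A)/(9 + b))/7 = (-153 + A)/(7*(9 + b)))
L - M(-205, 2) = -13973 - (-153 - 205)/(7*(9 + 2)) = -13973 - (-358)/(7*11) = -13973 - 1*(-358/77) = -13973 + 358/77 = -1075563/77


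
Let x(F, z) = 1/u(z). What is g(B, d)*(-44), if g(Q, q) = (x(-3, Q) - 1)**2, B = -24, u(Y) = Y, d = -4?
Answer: -6875/144 ≈ -47.743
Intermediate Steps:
x(F, z) = 1/z
g(Q, q) = (-1 + 1/Q)**2 (g(Q, q) = (1/Q - 1)**2 = (-1 + 1/Q)**2)
g(B, d)*(-44) = ((-1 - 24)**2/(-24)**2)*(-44) = ((1/576)*(-25)**2)*(-44) = ((1/576)*625)*(-44) = (625/576)*(-44) = -6875/144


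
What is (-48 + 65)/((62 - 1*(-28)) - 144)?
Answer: -17/54 ≈ -0.31481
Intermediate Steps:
(-48 + 65)/((62 - 1*(-28)) - 144) = 17/((62 + 28) - 144) = 17/(90 - 144) = 17/(-54) = 17*(-1/54) = -17/54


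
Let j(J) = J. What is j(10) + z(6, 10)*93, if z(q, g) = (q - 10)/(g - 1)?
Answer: -94/3 ≈ -31.333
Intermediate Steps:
z(q, g) = (-10 + q)/(-1 + g)
j(10) + z(6, 10)*93 = 10 + ((-10 + 6)/(-1 + 10))*93 = 10 + (-4/9)*93 = 10 + ((⅑)*(-4))*93 = 10 - 4/9*93 = 10 - 124/3 = -94/3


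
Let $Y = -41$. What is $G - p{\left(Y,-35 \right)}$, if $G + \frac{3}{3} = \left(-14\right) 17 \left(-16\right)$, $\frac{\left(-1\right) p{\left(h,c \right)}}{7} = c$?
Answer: $3562$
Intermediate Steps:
$p{\left(h,c \right)} = - 7 c$
$G = 3807$ ($G = -1 + \left(-14\right) 17 \left(-16\right) = -1 - -3808 = -1 + 3808 = 3807$)
$G - p{\left(Y,-35 \right)} = 3807 - \left(-7\right) \left(-35\right) = 3807 - 245 = 3562$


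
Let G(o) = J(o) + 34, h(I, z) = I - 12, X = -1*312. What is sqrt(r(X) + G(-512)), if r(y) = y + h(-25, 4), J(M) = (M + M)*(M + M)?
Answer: sqrt(1048261) ≈ 1023.8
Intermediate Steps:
X = -312
h(I, z) = -12 + I
J(M) = 4*M**2 (J(M) = (2*M)*(2*M) = 4*M**2)
r(y) = -37 + y (r(y) = y + (-12 - 25) = y - 37 = -37 + y)
G(o) = 34 + 4*o**2 (G(o) = 4*o**2 + 34 = 34 + 4*o**2)
sqrt(r(X) + G(-512)) = sqrt((-37 - 312) + (34 + 4*(-512)**2)) = sqrt(-349 + (34 + 4*262144)) = sqrt(-349 + (34 + 1048576)) = sqrt(-349 + 1048610) = sqrt(1048261)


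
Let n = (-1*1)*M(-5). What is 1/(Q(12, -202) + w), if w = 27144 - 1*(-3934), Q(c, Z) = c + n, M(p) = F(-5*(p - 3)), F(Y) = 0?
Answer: 1/31090 ≈ 3.2165e-5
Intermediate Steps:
M(p) = 0
n = 0 (n = -1*1*0 = -1*0 = 0)
Q(c, Z) = c (Q(c, Z) = c + 0 = c)
w = 31078 (w = 27144 + 3934 = 31078)
1/(Q(12, -202) + w) = 1/(12 + 31078) = 1/31090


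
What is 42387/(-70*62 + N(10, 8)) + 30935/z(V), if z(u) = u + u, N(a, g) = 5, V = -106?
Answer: -47696423/306340 ≈ -155.70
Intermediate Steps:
z(u) = 2*u
42387/(-70*62 + N(10, 8)) + 30935/z(V) = 42387/(-70*62 + 5) + 30935/((2*(-106))) = 42387/(-4340 + 5) + 30935/(-212) = 42387/(-4335) + 30935*(-1/212) = 42387*(-1/4335) - 30935/212 = -14129/1445 - 30935/212 = -47696423/306340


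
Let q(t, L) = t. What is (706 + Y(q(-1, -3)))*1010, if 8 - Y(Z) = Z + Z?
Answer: 723160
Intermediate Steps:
Y(Z) = 8 - 2*Z (Y(Z) = 8 - (Z + Z) = 8 - 2*Z)
(706 + Y(q(-1, -3)))*1010 = (706 + (8 - 2*(-1)))*1010 = (706 + (8 + 2))*1010 = (706 + 10)*1010 = 716*1010 = 723160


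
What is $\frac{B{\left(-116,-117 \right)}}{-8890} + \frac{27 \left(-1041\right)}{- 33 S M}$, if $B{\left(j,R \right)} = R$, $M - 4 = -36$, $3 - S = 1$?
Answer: $- \frac{41604021}{3129280} \approx -13.295$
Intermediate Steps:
$S = 2$ ($S = 3 - 1 = 2$)
$M = -32$ ($M = 4 - 36 = -32$)
$\frac{B{\left(-116,-117 \right)}}{-8890} + \frac{27 \left(-1041\right)}{- 33 S M} = - \frac{117}{-8890} + \frac{27 \left(-1041\right)}{\left(-33\right) 2 \left(-32\right)} = \left(-117\right) \left(- \frac{1}{8890}\right) - \frac{28107}{\left(-66\right) \left(-32\right)} = \frac{117}{8890} - \frac{28107}{2112} = \frac{117}{8890} - \frac{9369}{704} = - \frac{41604021}{3129280}$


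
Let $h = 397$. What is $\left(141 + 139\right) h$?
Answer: $111160$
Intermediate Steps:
$\left(141 + 139\right) h = \left(141 + 139\right) 397 = 280 \cdot 397 = 111160$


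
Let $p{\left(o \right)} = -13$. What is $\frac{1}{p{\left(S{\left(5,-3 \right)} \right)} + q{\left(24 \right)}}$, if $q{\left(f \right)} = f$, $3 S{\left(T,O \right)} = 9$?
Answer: $\frac{1}{11} \approx 0.090909$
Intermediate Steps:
$S{\left(T,O \right)} = 3$ ($S{\left(T,O \right)} = \frac{1}{3} \cdot 9 = 3$)
$\frac{1}{p{\left(S{\left(5,-3 \right)} \right)} + q{\left(24 \right)}} = \frac{1}{-13 + 24} = \frac{1}{11}$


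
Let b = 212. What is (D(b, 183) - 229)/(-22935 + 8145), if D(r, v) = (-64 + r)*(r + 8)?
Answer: -10777/4930 ≈ -2.1860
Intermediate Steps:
D(r, v) = (-64 + r)*(8 + r)
(D(b, 183) - 229)/(-22935 + 8145) = ((-512 + 212**2 - 56*212) - 229)/(-22935 + 8145) = ((-512 + 44944 - 11872) - 229)/(-14790) = (32560 - 229)*(-1/14790) = 32331*(-1/14790) = -10777/4930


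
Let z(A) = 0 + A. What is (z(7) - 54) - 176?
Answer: -223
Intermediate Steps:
z(A) = A
(z(7) - 54) - 176 = (7 - 54) - 176 = -47 - 176 = -223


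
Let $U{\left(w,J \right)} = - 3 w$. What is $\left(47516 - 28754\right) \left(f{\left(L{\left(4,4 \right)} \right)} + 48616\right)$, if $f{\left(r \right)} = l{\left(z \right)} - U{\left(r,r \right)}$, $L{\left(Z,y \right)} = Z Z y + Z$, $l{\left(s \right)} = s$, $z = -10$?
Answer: $915773220$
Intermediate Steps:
$L{\left(Z,y \right)} = Z + y Z^{2}$ ($L{\left(Z,y \right)} = Z^{2} y + Z = y Z^{2} + Z = Z + y Z^{2}$)
$f{\left(r \right)} = -10 + 3 r$ ($f{\left(r \right)} = -10 - - 3 r = -10 + 3 r$)
$\left(47516 - 28754\right) \left(f{\left(L{\left(4,4 \right)} \right)} + 48616\right) = \left(47516 - 28754\right) \left(\left(-10 + 3 \cdot 4 \left(1 + 4 \cdot 4\right)\right) + 48616\right) = 18762 \left(\left(-10 + 3 \cdot 4 \left(1 + 16\right)\right) + 48616\right) = 18762 \left(\left(-10 + 3 \cdot 4 \cdot 17\right) + 48616\right) = 18762 \left(\left(-10 + 3 \cdot 68\right) + 48616\right) = 18762 \left(\left(-10 + 204\right) + 48616\right) = 18762 \left(194 + 48616\right) = 18762 \cdot 48810 = 915773220$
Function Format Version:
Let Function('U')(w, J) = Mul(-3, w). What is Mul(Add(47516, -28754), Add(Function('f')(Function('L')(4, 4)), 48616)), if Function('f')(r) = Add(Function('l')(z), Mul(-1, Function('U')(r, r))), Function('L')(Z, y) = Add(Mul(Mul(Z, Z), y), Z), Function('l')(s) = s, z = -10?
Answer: 915773220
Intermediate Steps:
Function('L')(Z, y) = Add(Z, Mul(y, Pow(Z, 2))) (Function('L')(Z, y) = Add(Mul(Pow(Z, 2), y), Z) = Add(Mul(y, Pow(Z, 2)), Z) = Add(Z, Mul(y, Pow(Z, 2))))
Function('f')(r) = Add(-10, Mul(3, r)) (Function('f')(r) = Add(-10, Mul(-1, Mul(-3, r))) = Add(-10, Mul(3, r)))
Mul(Add(47516, -28754), Add(Function('f')(Function('L')(4, 4)), 48616)) = Mul(Add(47516, -28754), Add(Add(-10, Mul(3, Mul(4, Add(1, Mul(4, 4))))), 48616)) = Mul(18762, Add(Add(-10, Mul(3, Mul(4, Add(1, 16)))), 48616)) = Mul(18762, Add(Add(-10, Mul(3, Mul(4, 17))), 48616)) = Mul(18762, Add(Add(-10, Mul(3, 68)), 48616)) = Mul(18762, Add(Add(-10, 204), 48616)) = Mul(18762, Add(194, 48616)) = Mul(18762, 48810) = 915773220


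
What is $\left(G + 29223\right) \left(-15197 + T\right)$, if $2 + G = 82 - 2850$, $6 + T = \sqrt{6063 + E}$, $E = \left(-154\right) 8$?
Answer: $-402164959 + 26453 \sqrt{4831} \approx -4.0033 \cdot 10^{8}$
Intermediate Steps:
$E = -1232$
$T = -6 + \sqrt{4831}$ ($T = -6 + \sqrt{6063 - 1232} = -6 + \sqrt{4831} \approx 63.505$)
$G = -2770$ ($G = -2 + \left(82 - 2850\right) = -2 - 2768 = -2770$)
$\left(G + 29223\right) \left(-15197 + T\right) = \left(-2770 + 29223\right) \left(-15197 - \left(6 - \sqrt{4831}\right)\right) = 26453 \left(-15203 + \sqrt{4831}\right) = -402164959 + 26453 \sqrt{4831}$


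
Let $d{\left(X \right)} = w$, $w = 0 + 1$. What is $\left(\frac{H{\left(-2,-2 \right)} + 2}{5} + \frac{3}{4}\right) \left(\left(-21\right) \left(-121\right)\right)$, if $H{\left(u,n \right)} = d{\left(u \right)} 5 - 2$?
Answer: $\frac{17787}{4} \approx 4446.8$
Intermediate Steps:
$w = 1$
$d{\left(X \right)} = 1$
$H{\left(u,n \right)} = 3$ ($H{\left(u,n \right)} = 1 \cdot 5 - 2 = 5 - 2 = 3$)
$\left(\frac{H{\left(-2,-2 \right)} + 2}{5} + \frac{3}{4}\right) \left(\left(-21\right) \left(-121\right)\right) = \left(\frac{3 + 2}{5} + \frac{3}{4}\right) \left(\left(-21\right) \left(-121\right)\right) = \left(5 \cdot \frac{1}{5} + 3 \cdot \frac{1}{4}\right) 2541 = \left(1 + \frac{3}{4}\right) 2541 = \frac{7}{4} \cdot 2541 = \frac{17787}{4}$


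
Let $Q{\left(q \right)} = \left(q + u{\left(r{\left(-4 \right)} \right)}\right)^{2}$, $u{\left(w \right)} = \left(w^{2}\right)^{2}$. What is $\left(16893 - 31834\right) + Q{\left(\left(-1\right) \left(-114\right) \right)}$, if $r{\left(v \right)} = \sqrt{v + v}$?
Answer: $16743$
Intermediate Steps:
$r{\left(v \right)} = \sqrt{2} \sqrt{v}$ ($r{\left(v \right)} = \sqrt{2 v} = \sqrt{2} \sqrt{v}$)
$u{\left(w \right)} = w^{4}$
$Q{\left(q \right)} = \left(64 + q\right)^{2}$ ($Q{\left(q \right)} = \left(q + \left(\sqrt{2} \sqrt{-4}\right)^{4}\right)^{2} = \left(q + \left(\sqrt{2} \cdot 2 i\right)^{4}\right)^{2} = \left(q + \left(2 i \sqrt{2}\right)^{4}\right)^{2} = \left(q + 64\right)^{2} = \left(64 + q\right)^{2}$)
$\left(16893 - 31834\right) + Q{\left(\left(-1\right) \left(-114\right) \right)} = \left(16893 - 31834\right) + \left(64 - -114\right)^{2} = -14941 + \left(64 + 114\right)^{2} = -14941 + 178^{2} = -14941 + 31684 = 16743$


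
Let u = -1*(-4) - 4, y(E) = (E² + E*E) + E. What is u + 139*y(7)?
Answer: 14595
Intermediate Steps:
y(E) = E + 2*E² (y(E) = (E² + E²) + E = 2*E² + E = E + 2*E²)
u = 0 (u = 4 - 4 = 0)
u + 139*y(7) = 0 + 139*(7*(1 + 2*7)) = 0 + 139*(7*(1 + 14)) = 0 + 139*(7*15) = 0 + 139*105 = 0 + 14595 = 14595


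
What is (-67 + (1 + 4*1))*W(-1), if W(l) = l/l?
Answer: -62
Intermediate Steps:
W(l) = 1
(-67 + (1 + 4*1))*W(-1) = (-67 + (1 + 4*1))*1 = (-67 + (1 + 4))*1 = (-67 + 5)*1 = -62*1 = -62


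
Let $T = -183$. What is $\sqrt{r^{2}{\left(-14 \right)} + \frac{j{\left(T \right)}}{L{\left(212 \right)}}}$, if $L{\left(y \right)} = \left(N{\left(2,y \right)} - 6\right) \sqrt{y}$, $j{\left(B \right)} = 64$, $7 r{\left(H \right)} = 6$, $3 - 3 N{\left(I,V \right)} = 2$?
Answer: $\frac{2 \sqrt{7306209 - 1059576 \sqrt{53}}}{6307} \approx 0.20246 i$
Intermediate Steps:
$N{\left(I,V \right)} = \frac{1}{3}$ ($N{\left(I,V \right)} = 1 - \frac{2}{3} = \frac{1}{3}$)
$r{\left(H \right)} = \frac{6}{7}$ ($r{\left(H \right)} = \frac{1}{7} \cdot 6 = \frac{6}{7}$)
$L{\left(y \right)} = - \frac{17 \sqrt{y}}{3}$ ($L{\left(y \right)} = \left(\frac{1}{3} - 6\right) \sqrt{y} = - \frac{17 \sqrt{y}}{3}$)
$\sqrt{r^{2}{\left(-14 \right)} + \frac{j{\left(T \right)}}{L{\left(212 \right)}}} = \sqrt{\left(\frac{6}{7}\right)^{2} + \frac{64}{\left(- \frac{17}{3}\right) \sqrt{212}}} = \sqrt{\frac{36}{49} + \frac{64}{\left(- \frac{17}{3}\right) 2 \sqrt{53}}} = \sqrt{\frac{36}{49} + \frac{64}{\left(- \frac{34}{3}\right) \sqrt{53}}} = \sqrt{\frac{36}{49} + 64 \left(- \frac{3 \sqrt{53}}{1802}\right)} = \sqrt{\frac{36}{49} - \frac{96 \sqrt{53}}{901}}$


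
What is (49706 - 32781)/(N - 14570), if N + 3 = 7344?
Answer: -16925/7229 ≈ -2.3413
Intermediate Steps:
N = 7341 (N = -3 + 7344 = 7341)
(49706 - 32781)/(N - 14570) = (49706 - 32781)/(7341 - 14570) = 16925/(-7229) = 16925*(-1/7229) = -16925/7229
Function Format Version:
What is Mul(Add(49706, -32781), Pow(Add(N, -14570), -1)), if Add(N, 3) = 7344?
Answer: Rational(-16925, 7229) ≈ -2.3413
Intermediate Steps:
N = 7341 (N = Add(-3, 7344) = 7341)
Mul(Add(49706, -32781), Pow(Add(N, -14570), -1)) = Mul(Add(49706, -32781), Pow(Add(7341, -14570), -1)) = Mul(16925, Pow(-7229, -1)) = Mul(16925, Rational(-1, 7229)) = Rational(-16925, 7229)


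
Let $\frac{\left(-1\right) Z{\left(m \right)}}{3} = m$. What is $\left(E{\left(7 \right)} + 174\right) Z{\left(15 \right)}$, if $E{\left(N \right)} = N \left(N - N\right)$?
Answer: $-7830$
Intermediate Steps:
$E{\left(N \right)} = 0$ ($E{\left(N \right)} = N 0 = 0$)
$Z{\left(m \right)} = - 3 m$
$\left(E{\left(7 \right)} + 174\right) Z{\left(15 \right)} = \left(0 + 174\right) \left(\left(-3\right) 15\right) = 174 \left(-45\right) = -7830$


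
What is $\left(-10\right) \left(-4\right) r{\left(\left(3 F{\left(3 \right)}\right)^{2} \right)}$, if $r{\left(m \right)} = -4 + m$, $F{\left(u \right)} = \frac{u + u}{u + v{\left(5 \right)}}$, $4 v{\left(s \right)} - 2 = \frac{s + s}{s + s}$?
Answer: $\frac{3808}{5} \approx 761.6$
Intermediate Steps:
$v{\left(s \right)} = \frac{3}{4}$ ($v{\left(s \right)} = \frac{1}{2} + \frac{\left(s + s\right) \frac{1}{s + s}}{4} = \frac{1}{2} + \frac{2 s \frac{1}{2 s}}{4} = \frac{1}{2} + \frac{1}{4} \cdot 1 = \frac{1}{2} + \frac{1}{4} = \frac{3}{4}$)
$F{\left(u \right)} = \frac{2 u}{\frac{3}{4} + u}$ ($F{\left(u \right)} = \frac{u + u}{u + \frac{3}{4}} = \frac{2 u}{\frac{3}{4} + u}$)
$\left(-10\right) \left(-4\right) r{\left(\left(3 F{\left(3 \right)}\right)^{2} \right)} = \left(-10\right) \left(-4\right) \left(-4 + \left(3 \cdot 8 \cdot 3 \frac{1}{3 + 4 \cdot 3}\right)^{2}\right) = 40 \left(-4 + \left(3 \cdot 8 \cdot 3 \frac{1}{3 + 12}\right)^{2}\right) = 40 \left(-4 + \left(3 \cdot 8 \cdot 3 \cdot \frac{1}{15}\right)^{2}\right) = 40 \left(-4 + \left(3 \cdot \frac{8}{5}\right)^{2}\right) = 40 \left(-4 + \left(\frac{24}{5}\right)^{2}\right) = 40 \left(-4 + \frac{576}{25}\right) = 40 \cdot \frac{476}{25} = \frac{3808}{5}$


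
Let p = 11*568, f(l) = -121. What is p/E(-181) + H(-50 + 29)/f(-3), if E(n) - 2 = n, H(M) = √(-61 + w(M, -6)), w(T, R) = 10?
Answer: -6248/179 - I*√51/121 ≈ -34.905 - 0.05902*I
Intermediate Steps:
H(M) = I*√51 (H(M) = √(-61 + 10) = √(-51) = I*√51)
p = 6248
E(n) = 2 + n
p/E(-181) + H(-50 + 29)/f(-3) = 6248/(2 - 181) + (I*√51)/(-121) = 6248/(-179) + (I*√51)*(-1/121) = 6248*(-1/179) - I*√51/121 = -6248/179 - I*√51/121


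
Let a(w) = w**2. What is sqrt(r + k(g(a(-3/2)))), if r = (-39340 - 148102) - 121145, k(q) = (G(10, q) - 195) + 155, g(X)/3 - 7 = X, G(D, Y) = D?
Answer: I*sqrt(308617) ≈ 555.53*I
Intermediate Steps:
g(X) = 21 + 3*X
k(q) = -30 (k(q) = (10 - 195) + 155 = -185 + 155 = -30)
r = -308587 (r = -187442 - 121145 = -308587)
sqrt(r + k(g(a(-3/2)))) = sqrt(-308587 - 30) = sqrt(-308617) = I*sqrt(308617)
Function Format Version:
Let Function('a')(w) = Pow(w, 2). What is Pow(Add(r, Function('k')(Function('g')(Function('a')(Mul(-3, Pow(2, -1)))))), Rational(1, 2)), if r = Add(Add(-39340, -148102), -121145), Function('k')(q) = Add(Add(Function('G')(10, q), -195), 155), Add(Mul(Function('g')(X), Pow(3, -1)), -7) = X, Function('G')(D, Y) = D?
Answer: Mul(I, Pow(308617, Rational(1, 2))) ≈ Mul(555.53, I)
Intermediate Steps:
Function('g')(X) = Add(21, Mul(3, X))
Function('k')(q) = -30 (Function('k')(q) = Add(Add(10, -195), 155) = Add(-185, 155) = -30)
r = -308587 (r = Add(-187442, -121145) = -308587)
Pow(Add(r, Function('k')(Function('g')(Function('a')(Mul(-3, Pow(2, -1)))))), Rational(1, 2)) = Pow(Add(-308587, -30), Rational(1, 2)) = Pow(-308617, Rational(1, 2)) = Mul(I, Pow(308617, Rational(1, 2)))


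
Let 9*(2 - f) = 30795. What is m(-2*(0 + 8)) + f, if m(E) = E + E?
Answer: -10355/3 ≈ -3451.7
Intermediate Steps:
m(E) = 2*E
f = -10259/3 (f = 2 - ⅑*30795 = 2 - 10265/3 = -10259/3 ≈ -3419.7)
m(-2*(0 + 8)) + f = 2*(-2*(0 + 8)) - 10259/3 = 2*(-2*8) - 10259/3 = 2*(-16) - 10259/3 = -32 - 10259/3 = -10355/3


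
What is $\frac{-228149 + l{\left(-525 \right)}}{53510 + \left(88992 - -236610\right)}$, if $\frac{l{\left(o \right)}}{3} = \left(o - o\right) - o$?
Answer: $- \frac{113287}{189556} \approx -0.59764$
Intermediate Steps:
$l{\left(o \right)} = - 3 o$ ($l{\left(o \right)} = 3 \left(\left(o - o\right) - o\right) = 3 \left(0 - o\right) = 3 \left(- o\right) = - 3 o$)
$\frac{-228149 + l{\left(-525 \right)}}{53510 + \left(88992 - -236610\right)} = \frac{-228149 - -1575}{53510 + \left(88992 - -236610\right)} = \frac{-228149 + 1575}{53510 + \left(88992 + 236610\right)} = - \frac{226574}{53510 + 325602} = - \frac{226574}{379112} = \left(-226574\right) \frac{1}{379112} = - \frac{113287}{189556}$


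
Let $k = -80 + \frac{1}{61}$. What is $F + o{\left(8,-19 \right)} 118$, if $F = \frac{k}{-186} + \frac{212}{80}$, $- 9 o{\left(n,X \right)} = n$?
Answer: $- \frac{34653703}{340380} \approx -101.81$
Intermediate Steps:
$o{\left(n,X \right)} = - \frac{n}{9}$
$k = - \frac{4879}{61}$ ($k = -80 + \frac{1}{61} = - \frac{4879}{61} \approx -79.984$)
$F = \frac{349459}{113460}$ ($F = - \frac{4879}{61 \left(-186\right)} + \frac{212}{80} = \left(- \frac{4879}{61}\right) \left(- \frac{1}{186}\right) + 212 \cdot \frac{1}{80} = \frac{4879}{11346} + \frac{53}{20} = \frac{349459}{113460} \approx 3.08$)
$F + o{\left(8,-19 \right)} 118 = \frac{349459}{113460} + \left(- \frac{1}{9}\right) 8 \cdot 118 = \frac{349459}{113460} - \frac{944}{9} = - \frac{34653703}{340380}$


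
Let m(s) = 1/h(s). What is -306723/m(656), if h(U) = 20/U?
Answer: -1533615/164 ≈ -9351.3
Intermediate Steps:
m(s) = s/20 (m(s) = 1/(20/s) = s/20)
-306723/m(656) = -306723/((1/20)*656) = -306723/164/5 = -306723*5/164 = -1533615/164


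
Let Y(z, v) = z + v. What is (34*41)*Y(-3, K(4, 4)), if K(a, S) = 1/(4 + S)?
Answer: -16031/4 ≈ -4007.8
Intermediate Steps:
Y(z, v) = v + z
(34*41)*Y(-3, K(4, 4)) = (34*41)*(1/(4 + 4) - 3) = 1394*(1/8 - 3) = 1394*(-23/8) = -16031/4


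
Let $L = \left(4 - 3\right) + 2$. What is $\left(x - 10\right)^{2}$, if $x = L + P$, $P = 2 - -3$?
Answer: $4$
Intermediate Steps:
$P = 5$ ($P = 2 + 3 = 5$)
$L = 3$ ($L = 1 + 2 = 3$)
$x = 8$ ($x = 3 + 5 = 8$)
$\left(x - 10\right)^{2} = \left(8 - 10\right)^{2} = \left(-2\right)^{2} = 4$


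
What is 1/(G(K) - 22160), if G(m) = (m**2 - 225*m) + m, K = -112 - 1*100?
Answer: 1/70272 ≈ 1.4230e-5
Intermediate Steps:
K = -212 (K = -112 - 100 = -212)
G(m) = m**2 - 224*m
1/(G(K) - 22160) = 1/(-212*(-224 - 212) - 22160) = 1/(-212*(-436) - 22160) = 1/(92432 - 22160) = 1/70272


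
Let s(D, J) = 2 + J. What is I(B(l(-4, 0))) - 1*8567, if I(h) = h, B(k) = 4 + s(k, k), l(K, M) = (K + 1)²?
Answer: -8552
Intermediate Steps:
l(K, M) = (1 + K)²
B(k) = 6 + k (B(k) = 4 + (2 + k) = 6 + k)
I(B(l(-4, 0))) - 1*8567 = (6 + (1 - 4)²) - 1*8567 = (6 + (-3)²) - 8567 = (6 + 9) - 8567 = 15 - 8567 = -8552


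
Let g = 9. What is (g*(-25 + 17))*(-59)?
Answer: 4248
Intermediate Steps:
(g*(-25 + 17))*(-59) = (9*(-25 + 17))*(-59) = (9*(-8))*(-59) = -72*(-59) = 4248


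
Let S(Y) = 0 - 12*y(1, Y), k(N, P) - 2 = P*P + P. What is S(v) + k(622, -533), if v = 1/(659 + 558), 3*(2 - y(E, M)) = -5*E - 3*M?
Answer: 345036526/1217 ≈ 2.8351e+5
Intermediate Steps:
y(E, M) = 2 + M + 5*E/3 (y(E, M) = 2 - (-5*E - 3*M)/3 = 2 + (M + 5*E/3) = 2 + M + 5*E/3)
k(N, P) = 2 + P + P² (k(N, P) = 2 + (P*P + P) = 2 + (P² + P) = 2 + (P + P²) = 2 + P + P²)
v = 1/1217 ≈ 0.00082169
S(Y) = -44 - 12*Y (S(Y) = 0 - 12*(2 + Y + (5/3)*1) = 0 - 12*(2 + Y + 5/3) = 0 - 12*(11/3 + Y) = 0 + (-44 - 12*Y) = -44 - 12*Y)
S(v) + k(622, -533) = (-44 - 12*1/1217) + (2 - 533 + (-533)²) = (-44 - 12/1217) + (2 - 533 + 284089) = -53560/1217 + 283558 = 345036526/1217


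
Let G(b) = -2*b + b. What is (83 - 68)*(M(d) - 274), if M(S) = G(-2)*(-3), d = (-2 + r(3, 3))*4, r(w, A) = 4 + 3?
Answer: -4200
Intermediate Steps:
r(w, A) = 7
G(b) = -b
d = 20 (d = (-2 + 7)*4 = 5*4 = 20)
M(S) = -6 (M(S) = -1*(-2)*(-3) = 2*(-3) = -6)
(83 - 68)*(M(d) - 274) = (83 - 68)*(-6 - 274) = 15*(-280) = -4200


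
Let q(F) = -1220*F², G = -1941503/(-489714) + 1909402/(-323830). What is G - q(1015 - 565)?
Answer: 19589098899513512731/79292042310 ≈ 2.4705e+8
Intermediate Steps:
G = -153171987269/79292042310 (G = -1941503*(-1/489714) + 1909402*(-1/323830) = 1941503/489714 - 954701/161915 = -153171987269/79292042310 ≈ -1.9317)
G - q(1015 - 565) = -153171987269/79292042310 - (-1220)*(1015 - 565)² = -153171987269/79292042310 - (-1220)*450² = -153171987269/79292042310 - (-1220)*202500 = -153171987269/79292042310 - 1*(-247050000) = -153171987269/79292042310 + 247050000 = 19589098899513512731/79292042310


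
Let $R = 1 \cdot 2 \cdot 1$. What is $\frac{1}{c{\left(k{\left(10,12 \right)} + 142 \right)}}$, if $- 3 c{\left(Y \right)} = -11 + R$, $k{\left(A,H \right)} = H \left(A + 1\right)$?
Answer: $\frac{1}{3} \approx 0.33333$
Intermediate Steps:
$k{\left(A,H \right)} = H \left(1 + A\right)$
$R = 2$ ($R = 2 \cdot 1 = 2$)
$c{\left(Y \right)} = 3$ ($c{\left(Y \right)} = - \frac{-11 + 2}{3} = \left(- \frac{1}{3}\right) \left(-9\right) = 3$)
$\frac{1}{c{\left(k{\left(10,12 \right)} + 142 \right)}} = \frac{1}{3}$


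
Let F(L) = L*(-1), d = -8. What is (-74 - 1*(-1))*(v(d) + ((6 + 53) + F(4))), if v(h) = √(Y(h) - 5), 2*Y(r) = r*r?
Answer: -4015 - 219*√3 ≈ -4394.3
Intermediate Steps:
Y(r) = r²/2 (Y(r) = (r*r)/2 = r²/2)
F(L) = -L
v(h) = √(-5 + h²/2) (v(h) = √(h²/2 - 5) = √(-5 + h²/2))
(-74 - 1*(-1))*(v(d) + ((6 + 53) + F(4))) = (-74 - 1*(-1))*(√(-20 + 2*(-8)²)/2 + ((6 + 53) - 1*4)) = (-74 + 1)*(√(-20 + 2*64)/2 + (59 - 4)) = -73*(√(-20 + 128)/2 + 55) = -73*(√108/2 + 55) = -73*((6*√3)/2 + 55) = -73*(3*√3 + 55) = -73*(55 + 3*√3) = -4015 - 219*√3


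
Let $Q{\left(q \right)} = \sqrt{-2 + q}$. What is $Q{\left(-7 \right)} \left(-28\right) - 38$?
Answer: $-38 - 84 i \approx -38.0 - 84.0 i$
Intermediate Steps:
$Q{\left(-7 \right)} \left(-28\right) - 38 = \sqrt{-2 - 7} \left(-28\right) - 38 = \sqrt{-9} \left(-28\right) - 38 = 3 i \left(-28\right) - 38 = - 84 i - 38 = -38 - 84 i$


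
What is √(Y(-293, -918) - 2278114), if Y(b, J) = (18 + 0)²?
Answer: I*√2277790 ≈ 1509.2*I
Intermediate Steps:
Y(b, J) = 324 (Y(b, J) = 18² = 324)
√(Y(-293, -918) - 2278114) = √(324 - 2278114) = √(-2277790) = I*√2277790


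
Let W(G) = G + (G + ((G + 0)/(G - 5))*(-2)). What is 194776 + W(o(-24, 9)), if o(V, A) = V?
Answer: 5647064/29 ≈ 1.9473e+5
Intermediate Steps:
W(G) = 2*G - 2*G/(-5 + G) (W(G) = G + (G + (G/(-5 + G))*(-2)) = G + (G - 2*G/(-5 + G)) = 2*G - 2*G/(-5 + G))
194776 + W(o(-24, 9)) = 194776 + 2*(-24)*(-6 - 24)/(-5 - 24) = 194776 + 2*(-24)*(-30)/(-29) = 194776 + 2*(-24)*(-1/29)*(-30) = 194776 - 1440/29 = 5647064/29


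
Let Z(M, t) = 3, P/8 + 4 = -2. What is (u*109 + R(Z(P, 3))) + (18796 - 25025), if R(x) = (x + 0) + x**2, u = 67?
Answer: 1086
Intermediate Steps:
P = -48 (P = -32 + 8*(-2) = -32 - 16 = -48)
R(x) = x + x**2
(u*109 + R(Z(P, 3))) + (18796 - 25025) = (67*109 + 3*(1 + 3)) + (18796 - 25025) = (7303 + 3*4) - 6229 = (7303 + 12) - 6229 = 7315 - 6229 = 1086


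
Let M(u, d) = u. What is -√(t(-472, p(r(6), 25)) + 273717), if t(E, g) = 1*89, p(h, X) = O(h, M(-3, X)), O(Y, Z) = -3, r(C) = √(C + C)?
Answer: -√273806 ≈ -523.26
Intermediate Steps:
r(C) = √2*√C (r(C) = √(2*C) = √2*√C)
p(h, X) = -3
t(E, g) = 89
-√(t(-472, p(r(6), 25)) + 273717) = -√(89 + 273717) = -√273806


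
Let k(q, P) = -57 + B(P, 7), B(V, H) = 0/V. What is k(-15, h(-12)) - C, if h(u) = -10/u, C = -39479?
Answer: 39422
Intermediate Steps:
B(V, H) = 0
k(q, P) = -57 (k(q, P) = -57 + 0 = -57)
k(-15, h(-12)) - C = -57 - 1*(-39479) = -57 + 39479 = 39422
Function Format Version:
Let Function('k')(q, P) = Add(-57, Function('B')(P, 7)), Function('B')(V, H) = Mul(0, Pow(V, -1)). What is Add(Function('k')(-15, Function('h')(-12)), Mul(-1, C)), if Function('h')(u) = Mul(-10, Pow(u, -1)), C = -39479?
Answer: 39422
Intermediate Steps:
Function('B')(V, H) = 0
Function('k')(q, P) = -57 (Function('k')(q, P) = Add(-57, 0) = -57)
Add(Function('k')(-15, Function('h')(-12)), Mul(-1, C)) = Add(-57, Mul(-1, -39479)) = Add(-57, 39479) = 39422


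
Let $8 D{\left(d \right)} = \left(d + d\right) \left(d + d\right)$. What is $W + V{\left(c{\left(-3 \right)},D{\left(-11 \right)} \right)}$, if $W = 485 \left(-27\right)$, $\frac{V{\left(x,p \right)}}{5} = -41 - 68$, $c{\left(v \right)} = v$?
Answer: $-13640$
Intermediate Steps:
$D{\left(d \right)} = \frac{d^{2}}{2}$ ($D{\left(d \right)} = \frac{\left(d + d\right) \left(d + d\right)}{8} = \frac{2 d 2 d}{8} = \frac{4 d^{2}}{8} = \frac{d^{2}}{2}$)
$V{\left(x,p \right)} = -545$ ($V{\left(x,p \right)} = 5 \left(-41 - 68\right) = 5 \left(-109\right) = -545$)
$W = -13095$
$W + V{\left(c{\left(-3 \right)},D{\left(-11 \right)} \right)} = -13095 - 545 = -13640$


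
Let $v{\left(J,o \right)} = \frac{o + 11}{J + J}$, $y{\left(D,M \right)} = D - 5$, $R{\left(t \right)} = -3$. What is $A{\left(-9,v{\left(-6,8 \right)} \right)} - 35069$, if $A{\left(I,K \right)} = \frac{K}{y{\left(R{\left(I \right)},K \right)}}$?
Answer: $- \frac{3366605}{96} \approx -35069.0$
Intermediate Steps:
$y{\left(D,M \right)} = -5 + D$
$v{\left(J,o \right)} = \frac{11 + o}{2 J}$
$A{\left(I,K \right)} = - \frac{K}{8}$ ($A{\left(I,K \right)} = \frac{K}{-5 - 3} = \frac{K}{-8} = K \left(- \frac{1}{8}\right) = - \frac{K}{8}$)
$A{\left(-9,v{\left(-6,8 \right)} \right)} - 35069 = - \frac{\frac{1}{2} \frac{1}{-6} \left(11 + 8\right)}{8} - 35069 = - \frac{\frac{1}{2} \left(- \frac{1}{6}\right) 19}{8} - 35069 = \left(- \frac{1}{8}\right) \left(- \frac{19}{12}\right) - 35069 = \frac{19}{96} - 35069 = - \frac{3366605}{96}$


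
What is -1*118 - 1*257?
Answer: -375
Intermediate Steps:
-1*118 - 1*257 = -118 - 257 = -375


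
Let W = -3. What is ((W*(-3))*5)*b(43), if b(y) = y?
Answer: 1935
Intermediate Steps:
((W*(-3))*5)*b(43) = (-3*(-3)*5)*43 = (9*5)*43 = 45*43 = 1935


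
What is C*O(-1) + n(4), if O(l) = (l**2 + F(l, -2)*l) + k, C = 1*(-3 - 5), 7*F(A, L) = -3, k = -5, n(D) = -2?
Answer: 186/7 ≈ 26.571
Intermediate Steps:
F(A, L) = -3/7 (F(A, L) = (1/7)*(-3) = -3/7)
C = -8 (C = 1*(-8) = -8)
O(l) = -5 + l**2 - 3*l/7 (O(l) = (l**2 - 3*l/7) - 5 = -5 + l**2 - 3*l/7)
C*O(-1) + n(4) = -8*(-5 + (-1)**2 - 3/7*(-1)) - 2 = -8*(-5 + 1 + 3/7) - 2 = -8*(-25/7) - 2 = 200/7 - 2 = 186/7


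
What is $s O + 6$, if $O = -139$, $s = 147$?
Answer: $-20427$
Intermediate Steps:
$s O + 6 = 147 \left(-139\right) + 6 = -20433 + 6 = -20427$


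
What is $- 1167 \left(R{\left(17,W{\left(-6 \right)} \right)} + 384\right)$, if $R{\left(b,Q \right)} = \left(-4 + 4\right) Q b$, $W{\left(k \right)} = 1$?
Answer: $-448128$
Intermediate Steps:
$R{\left(b,Q \right)} = 0$ ($R{\left(b,Q \right)} = 0 Q b = 0 b = 0$)
$- 1167 \left(R{\left(17,W{\left(-6 \right)} \right)} + 384\right) = - 1167 \left(0 + 384\right) = \left(-1167\right) 384 = -448128$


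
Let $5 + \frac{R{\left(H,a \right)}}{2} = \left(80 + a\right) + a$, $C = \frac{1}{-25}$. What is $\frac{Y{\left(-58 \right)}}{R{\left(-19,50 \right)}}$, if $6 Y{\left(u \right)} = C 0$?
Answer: $0$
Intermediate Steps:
$C = - \frac{1}{25} \approx -0.04$
$R{\left(H,a \right)} = 150 + 4 a$ ($R{\left(H,a \right)} = -10 + 2 \left(\left(80 + a\right) + a\right) = -10 + 2 \left(80 + 2 a\right) = -10 + \left(160 + 4 a\right) = 150 + 4 a$)
$Y{\left(u \right)} = 0$ ($Y{\left(u \right)} = \frac{\left(- \frac{1}{25}\right) 0}{6} = \frac{1}{6} \cdot 0 = 0$)
$\frac{Y{\left(-58 \right)}}{R{\left(-19,50 \right)}} = \frac{0}{150 + 4 \cdot 50} = \frac{0}{150 + 200} = \frac{0}{350} = 0 \cdot \frac{1}{350} = 0$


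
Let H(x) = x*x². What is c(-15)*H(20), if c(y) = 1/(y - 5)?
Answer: -400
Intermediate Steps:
H(x) = x³
c(y) = 1/(-5 + y)
c(-15)*H(20) = 20³/(-5 - 15) = 8000/(-20) = -1/20*8000 = -400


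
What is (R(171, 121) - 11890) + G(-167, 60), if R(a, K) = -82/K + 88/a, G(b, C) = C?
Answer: -244777904/20691 ≈ -11830.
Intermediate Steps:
(R(171, 121) - 11890) + G(-167, 60) = ((-82/121 + 88/171) - 11890) + 60 = (-3374/20691 - 11890) + 60 = -246019364/20691 + 60 = -244777904/20691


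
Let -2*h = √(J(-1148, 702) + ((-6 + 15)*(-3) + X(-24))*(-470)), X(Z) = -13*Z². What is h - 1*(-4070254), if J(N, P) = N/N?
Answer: 4070254 - √3532051/2 ≈ 4.0693e+6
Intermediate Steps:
J(N, P) = 1
h = -√3532051/2 (h = -√(1 + ((-6 + 15)*(-3) - 13*(-24)²)*(-470))/2 = -√(1 + (9*(-3) - 13*576)*(-470))/2 = -√(1 + (-27 - 7488)*(-470))/2 = -√(1 - 7515*(-470))/2 = -√(1 + 3532050)/2 = -√3532051/2 ≈ -939.69)
h - 1*(-4070254) = -√3532051/2 - 1*(-4070254) = -√3532051/2 + 4070254 = 4070254 - √3532051/2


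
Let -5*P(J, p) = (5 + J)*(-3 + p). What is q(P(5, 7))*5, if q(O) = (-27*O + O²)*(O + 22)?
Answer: 19600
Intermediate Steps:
P(J, p) = -(-3 + p)*(5 + J)/5 (P(J, p) = -(5 + J)*(-3 + p)/5 = -(-3 + p)*(5 + J)/5)
q(O) = (22 + O)*(O² - 27*O) (q(O) = (O² - 27*O)*(22 + O) = (22 + O)*(O² - 27*O))
q(P(5, 7))*5 = ((3 - 1*7 + (⅗)*5 - ⅕*5*7)*(-594 + (3 - 1*7 + (⅗)*5 - ⅕*5*7)² - 5*(3 - 1*7 + (⅗)*5 - ⅕*5*7)))*5 = ((3 - 7 + 3 - 7)*(-594 + (3 - 7 + 3 - 7)² - 5*(3 - 7 + 3 - 7)))*5 = -8*(-594 + (-8)² - 5*(-8))*5 = -8*(-594 + 64 + 40)*5 = -8*(-490)*5 = 3920*5 = 19600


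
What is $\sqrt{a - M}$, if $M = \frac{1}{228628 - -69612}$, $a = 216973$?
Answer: $\frac{\sqrt{75387182059635}}{18640} \approx 465.8$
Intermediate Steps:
$M = \frac{1}{298240}$ ($M = \frac{1}{228628 + 69612} = \frac{1}{298240} \approx 3.353 \cdot 10^{-6}$)
$\sqrt{a - M} = \sqrt{216973 - \frac{1}{298240}} = \sqrt{\frac{64710027519}{298240}} = \frac{\sqrt{75387182059635}}{18640}$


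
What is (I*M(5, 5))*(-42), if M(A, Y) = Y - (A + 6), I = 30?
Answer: 7560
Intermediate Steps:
M(A, Y) = -6 + Y - A (M(A, Y) = Y - (6 + A) = Y + (-6 - A) = -6 + Y - A)
(I*M(5, 5))*(-42) = (30*(-6 + 5 - 1*5))*(-42) = (30*(-6 + 5 - 5))*(-42) = (30*(-6))*(-42) = -180*(-42) = 7560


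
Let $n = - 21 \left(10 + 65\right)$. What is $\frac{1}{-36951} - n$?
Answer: $\frac{58197824}{36951} \approx 1575.0$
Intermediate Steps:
$n = -1575$ ($n = \left(-21\right) 75 = -1575$)
$\frac{1}{-36951} - n = \frac{1}{-36951} - -1575 = - \frac{1}{36951} + 1575 = \frac{58197824}{36951}$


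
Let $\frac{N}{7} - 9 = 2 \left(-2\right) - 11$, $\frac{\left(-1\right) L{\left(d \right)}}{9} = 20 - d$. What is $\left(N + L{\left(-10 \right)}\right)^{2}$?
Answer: $97344$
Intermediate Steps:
$L{\left(d \right)} = -180 + 9 d$ ($L{\left(d \right)} = - 9 \left(20 - d\right) = -180 + 9 d$)
$N = -42$ ($N = 63 + 7 \left(2 \left(-2\right) - 11\right) = 63 + 7 \left(-4 - 11\right) = 63 + 7 \left(-15\right) = 63 - 105 = -42$)
$\left(N + L{\left(-10 \right)}\right)^{2} = \left(-42 + \left(-180 + 9 \left(-10\right)\right)\right)^{2} = \left(-42 - 270\right)^{2} = \left(-312\right)^{2} = 97344$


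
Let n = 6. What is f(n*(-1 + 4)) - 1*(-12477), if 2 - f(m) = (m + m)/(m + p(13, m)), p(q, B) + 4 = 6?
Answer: 62386/5 ≈ 12477.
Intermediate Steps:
p(q, B) = 2 (p(q, B) = -4 + 6 = 2)
f(m) = 2 - 2*m/(2 + m) (f(m) = 2 - (m + m)/(m + 2) = 2 - 2*m/(2 + m))
f(n*(-1 + 4)) - 1*(-12477) = 4/(2 + 6*(-1 + 4)) - 1*(-12477) = 4/(2 + 6*3) + 12477 = 4/(2 + 18) + 12477 = 4/20 + 12477 = 4*(1/20) + 12477 = ⅕ + 12477 = 62386/5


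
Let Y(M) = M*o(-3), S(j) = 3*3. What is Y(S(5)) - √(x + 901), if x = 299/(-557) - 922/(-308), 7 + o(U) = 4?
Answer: -27 - √6647512704602/85778 ≈ -57.058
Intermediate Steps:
S(j) = 9
o(U) = -3 (o(U) = -7 + 4 = -3)
Y(M) = -3*M (Y(M) = M*(-3) = -3*M)
x = 210731/85778 (x = 299*(-1/557) - 922*(-1/308) = -299/557 + 461/154 = 210731/85778 ≈ 2.4567)
Y(S(5)) - √(x + 901) = -3*9 - √(210731/85778 + 901) = -27 - √(77496709/85778) = -27 - √6647512704602/85778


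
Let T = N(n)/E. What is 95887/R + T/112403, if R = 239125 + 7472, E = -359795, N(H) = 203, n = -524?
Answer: 3877865588676304/9972885093028845 ≈ 0.38884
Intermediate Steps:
T = -203/359795 (T = 203/(-359795) = 203*(-1/359795) = -203/359795 ≈ -0.00056421)
R = 246597
95887/R + T/112403 = 95887/246597 - 203/359795/112403 = 95887*(1/246597) - 203/359795*1/112403 = 95887/246597 - 203/40442037385 = 3877865588676304/9972885093028845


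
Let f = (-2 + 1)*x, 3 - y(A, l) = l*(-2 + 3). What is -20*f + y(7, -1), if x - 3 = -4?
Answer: -16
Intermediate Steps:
x = -1 (x = 3 - 4 = -1)
y(A, l) = 3 - l (y(A, l) = 3 - l*(-2 + 3) = 3 - l)
f = 1 (f = (-2 + 1)*(-1) = -1*(-1) = 1)
-20*f + y(7, -1) = -20*1 + (3 - 1*(-1)) = -20 + (3 + 1) = -20 + 4 = -16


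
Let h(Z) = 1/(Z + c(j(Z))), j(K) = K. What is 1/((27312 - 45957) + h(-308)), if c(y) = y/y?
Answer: -307/5724016 ≈ -5.3634e-5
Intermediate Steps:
c(y) = 1
h(Z) = 1/(1 + Z) (h(Z) = 1/(Z + 1) = 1/(1 + Z))
1/((27312 - 45957) + h(-308)) = 1/((27312 - 45957) + 1/(1 - 308)) = 1/(-18645 + 1/(-307)) = 1/(-18645 - 1/307) = 1/(-5724016/307) = -307/5724016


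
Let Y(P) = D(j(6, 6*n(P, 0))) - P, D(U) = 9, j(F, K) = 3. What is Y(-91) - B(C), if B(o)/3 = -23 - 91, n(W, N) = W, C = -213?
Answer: 442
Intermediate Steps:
B(o) = -342 (B(o) = 3*(-23 - 91) = 3*(-114) = -342)
Y(P) = 9 - P
Y(-91) - B(C) = (9 - 1*(-91)) - 1*(-342) = (9 + 91) + 342 = 100 + 342 = 442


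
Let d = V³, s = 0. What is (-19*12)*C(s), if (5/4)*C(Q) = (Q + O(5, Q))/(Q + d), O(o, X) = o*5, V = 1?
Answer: -4560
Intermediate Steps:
d = 1 (d = 1³ = 1)
O(o, X) = 5*o
C(Q) = 4*(25 + Q)/(5*(1 + Q)) (C(Q) = 4*((Q + 5*5)/(Q + 1))/5 = 4*((Q + 25)/(1 + Q))/5 = 4*((25 + Q)/(1 + Q))/5 = 4*(25 + Q)/(5*(1 + Q)))
(-19*12)*C(s) = (-19*12)*(4*(25 + 0)/(5*(1 + 0))) = -912*25/(5*1) = -912*25/5 = -228*20 = -4560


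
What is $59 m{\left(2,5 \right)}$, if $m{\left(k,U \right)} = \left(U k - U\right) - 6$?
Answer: $-59$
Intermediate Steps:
$m{\left(k,U \right)} = -6 - U + U k$ ($m{\left(k,U \right)} = \left(- U + U k\right) - 6 = -6 - U + U k$)
$59 m{\left(2,5 \right)} = 59 \left(-6 - 5 + 5 \cdot 2\right) = 59 \left(-6 - 5 + 10\right) = 59 \left(-1\right) = -59$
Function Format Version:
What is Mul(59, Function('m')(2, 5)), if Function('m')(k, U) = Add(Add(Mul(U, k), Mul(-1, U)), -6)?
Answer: -59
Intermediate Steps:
Function('m')(k, U) = Add(-6, Mul(-1, U), Mul(U, k)) (Function('m')(k, U) = Add(Add(Mul(-1, U), Mul(U, k)), -6) = Add(-6, Mul(-1, U), Mul(U, k)))
Mul(59, Function('m')(2, 5)) = Mul(59, Add(-6, Mul(-1, 5), Mul(5, 2))) = Mul(59, Add(-6, -5, 10)) = Mul(59, -1) = -59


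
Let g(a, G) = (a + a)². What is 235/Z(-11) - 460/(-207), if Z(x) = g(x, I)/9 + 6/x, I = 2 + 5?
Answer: 62957/9486 ≈ 6.6368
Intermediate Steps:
I = 7
g(a, G) = 4*a² (g(a, G) = (2*a)² = 4*a²)
Z(x) = 6/x + 4*x²/9 (Z(x) = (4*x²)/9 + 6/x = (4*x²)*(⅑) + 6/x = 4*x²/9 + 6/x = 6/x + 4*x²/9)
235/Z(-11) - 460/(-207) = 235/(((2/9)*(27 + 2*(-11)³)/(-11))) - 460/(-207) = 235/(((2/9)*(-1/11)*(27 + 2*(-1331)))) - 460*(-1/207) = 235/(((2/9)*(-1/11)*(27 - 2662))) + 20/9 = 235/(((2/9)*(-1/11)*(-2635))) + 20/9 = 235/(5270/99) + 20/9 = 235*(99/5270) + 20/9 = 4653/1054 + 20/9 = 62957/9486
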